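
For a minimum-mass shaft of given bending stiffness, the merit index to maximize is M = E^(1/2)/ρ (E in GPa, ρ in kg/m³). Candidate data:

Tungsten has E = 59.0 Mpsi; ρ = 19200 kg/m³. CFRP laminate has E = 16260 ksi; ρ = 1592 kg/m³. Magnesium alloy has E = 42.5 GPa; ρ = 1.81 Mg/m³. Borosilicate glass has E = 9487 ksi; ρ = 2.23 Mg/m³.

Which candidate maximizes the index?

CFRP laminate

In SI units:
  tungsten: E = 406.8 GPa, ρ = 19200 kg/m³
  CFRP laminate: E = 112.1 GPa, ρ = 1592 kg/m³
  magnesium alloy: E = 42.50 GPa, ρ = 1810 kg/m³
  borosilicate glass: E = 65.41 GPa, ρ = 2230 kg/m³
  CFRP laminate: M = 6.65×10⁻³
  borosilicate glass: M = 3.63×10⁻³
  magnesium alloy: M = 3.60×10⁻³
  tungsten: M = 1.05×10⁻³
CFRP laminate has the largest M.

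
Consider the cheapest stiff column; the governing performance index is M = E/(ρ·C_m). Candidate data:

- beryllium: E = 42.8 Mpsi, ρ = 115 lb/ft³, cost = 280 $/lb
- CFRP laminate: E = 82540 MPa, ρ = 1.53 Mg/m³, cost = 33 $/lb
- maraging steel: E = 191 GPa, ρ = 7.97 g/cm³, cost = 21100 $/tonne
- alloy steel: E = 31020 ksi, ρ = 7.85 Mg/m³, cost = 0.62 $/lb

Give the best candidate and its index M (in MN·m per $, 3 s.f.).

In SI units:
  beryllium: E = 295.1 GPa, ρ = 1842 kg/m³, cost = 617.3 $/kg
  CFRP laminate: E = 82.54 GPa, ρ = 1530 kg/m³, cost = 72.75 $/kg
  maraging steel: E = 191.0 GPa, ρ = 7970 kg/m³, cost = 21.10 $/kg
  alloy steel: E = 213.9 GPa, ρ = 7850 kg/m³, cost = 1.367 $/kg
  alloy steel: M = 19.9 MN·m per $
  maraging steel: M = 1.14 MN·m per $
  CFRP laminate: M = 0.742 MN·m per $
  beryllium: M = 0.260 MN·m per $
Alloy steel ranks first.

alloy steel, M = 19.9 MN·m per $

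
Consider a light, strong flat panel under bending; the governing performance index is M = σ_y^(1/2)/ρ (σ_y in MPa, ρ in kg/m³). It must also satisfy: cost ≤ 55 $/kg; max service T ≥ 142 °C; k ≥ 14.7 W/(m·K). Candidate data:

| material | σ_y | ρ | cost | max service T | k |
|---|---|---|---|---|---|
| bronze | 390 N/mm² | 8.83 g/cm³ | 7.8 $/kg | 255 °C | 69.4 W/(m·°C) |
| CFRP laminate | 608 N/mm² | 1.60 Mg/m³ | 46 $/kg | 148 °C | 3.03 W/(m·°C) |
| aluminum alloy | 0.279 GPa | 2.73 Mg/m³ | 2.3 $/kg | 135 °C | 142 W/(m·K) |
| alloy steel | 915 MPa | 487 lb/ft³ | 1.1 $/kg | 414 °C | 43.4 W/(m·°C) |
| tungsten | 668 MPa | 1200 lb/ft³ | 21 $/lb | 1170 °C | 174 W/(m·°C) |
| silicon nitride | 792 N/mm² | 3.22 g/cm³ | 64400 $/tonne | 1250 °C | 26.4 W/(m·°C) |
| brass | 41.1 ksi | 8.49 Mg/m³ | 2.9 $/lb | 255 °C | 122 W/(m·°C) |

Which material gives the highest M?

Screen on constraints: cost ≤ 55 $/kg; max service T ≥ 142 °C; k ≥ 14.7 W/(m·K). Survivors: bronze, alloy steel, tungsten, brass.
Putting every candidate on a common basis:
  bronze: σ_y = 390.0 MPa, ρ = 8830 kg/m³
  alloy steel: σ_y = 915.0 MPa, ρ = 7801 kg/m³
  tungsten: σ_y = 668.0 MPa, ρ = 19220 kg/m³
  brass: σ_y = 283.4 MPa, ρ = 8490 kg/m³
  alloy steel: M = 3.88×10⁻³
  bronze: M = 2.24×10⁻³
  brass: M = 1.98×10⁻³
  tungsten: M = 1.34×10⁻³
Alloy steel ranks first.

alloy steel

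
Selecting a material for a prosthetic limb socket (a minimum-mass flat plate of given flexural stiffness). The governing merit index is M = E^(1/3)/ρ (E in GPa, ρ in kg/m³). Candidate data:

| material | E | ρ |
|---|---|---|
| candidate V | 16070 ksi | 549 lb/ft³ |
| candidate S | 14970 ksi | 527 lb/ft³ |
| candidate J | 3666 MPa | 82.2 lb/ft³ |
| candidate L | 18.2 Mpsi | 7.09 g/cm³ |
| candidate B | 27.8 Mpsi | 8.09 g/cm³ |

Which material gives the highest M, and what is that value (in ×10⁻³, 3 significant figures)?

Putting every candidate on a common basis:
  candidate V: E = 110.8 GPa, ρ = 8794 kg/m³
  candidate S: E = 103.2 GPa, ρ = 8442 kg/m³
  candidate J: E = 3.666 GPa, ρ = 1317 kg/m³
  candidate L: E = 125.5 GPa, ρ = 7090 kg/m³
  candidate B: E = 191.7 GPa, ρ = 8090 kg/m³
  candidate J: M = 1.17×10⁻³
  candidate B: M = 0.713×10⁻³
  candidate L: M = 0.706×10⁻³
  candidate S: M = 0.556×10⁻³
  candidate V: M = 0.546×10⁻³
The maximum is for candidate J.

candidate J, M = 1.17×10⁻³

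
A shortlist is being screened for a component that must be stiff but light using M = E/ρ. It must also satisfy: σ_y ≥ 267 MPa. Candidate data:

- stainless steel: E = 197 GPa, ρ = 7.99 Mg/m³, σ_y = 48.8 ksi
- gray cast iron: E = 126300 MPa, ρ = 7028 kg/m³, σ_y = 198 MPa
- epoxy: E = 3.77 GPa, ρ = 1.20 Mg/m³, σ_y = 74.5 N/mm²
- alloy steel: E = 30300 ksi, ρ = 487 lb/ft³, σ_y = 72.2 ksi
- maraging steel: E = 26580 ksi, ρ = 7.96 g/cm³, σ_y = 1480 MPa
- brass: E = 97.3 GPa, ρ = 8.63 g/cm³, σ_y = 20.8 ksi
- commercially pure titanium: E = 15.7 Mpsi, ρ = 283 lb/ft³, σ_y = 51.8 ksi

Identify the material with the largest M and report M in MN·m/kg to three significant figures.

alloy steel, M = 26.8 MN·m/kg

Screen on constraints: σ_y ≥ 267 MPa. Survivors: stainless steel, alloy steel, maraging steel, commercially pure titanium.
Putting every candidate on a common basis:
  stainless steel: E = 197.0 GPa, ρ = 7990 kg/m³
  alloy steel: E = 208.9 GPa, ρ = 7801 kg/m³
  maraging steel: E = 183.3 GPa, ρ = 7960 kg/m³
  commercially pure titanium: E = 108.2 GPa, ρ = 4533 kg/m³
  alloy steel: M = 26.8 MN·m/kg
  stainless steel: M = 24.7 MN·m/kg
  commercially pure titanium: M = 23.9 MN·m/kg
  maraging steel: M = 23.0 MN·m/kg
Alloy steel has the largest M.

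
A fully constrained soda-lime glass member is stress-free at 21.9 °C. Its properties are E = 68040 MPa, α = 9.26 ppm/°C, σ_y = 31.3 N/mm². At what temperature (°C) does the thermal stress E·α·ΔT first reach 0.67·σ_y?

E = 68040 MPa = 68.04 GPa.
σ_y = 31.3 N/mm² = 31.30 MPa.
E·α·ΔT = 20.97 MPa ⇒ ΔT = 20.97 / (68.04×10³ × 9.26×10⁻⁶) = 33.28 K.
T = 21.9 + 33.28 = 55.18 °C.

55.2 °C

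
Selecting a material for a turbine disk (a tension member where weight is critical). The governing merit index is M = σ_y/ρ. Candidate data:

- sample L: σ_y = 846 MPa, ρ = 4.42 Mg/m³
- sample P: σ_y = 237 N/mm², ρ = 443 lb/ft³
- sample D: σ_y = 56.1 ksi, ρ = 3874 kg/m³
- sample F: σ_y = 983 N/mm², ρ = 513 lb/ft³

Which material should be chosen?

sample L

Convert each candidate to consistent units, then evaluate M:
  sample L: σ_y = 846.0 MPa, ρ = 4420 kg/m³
  sample P: σ_y = 237.0 MPa, ρ = 7096 kg/m³
  sample D: σ_y = 386.8 MPa, ρ = 3874 kg/m³
  sample F: σ_y = 983.0 MPa, ρ = 8217 kg/m³
  sample L: M = 191 kN·m/kg
  sample F: M = 120 kN·m/kg
  sample D: M = 99.8 kN·m/kg
  sample P: M = 33.4 kN·m/kg
Sample L ranks first.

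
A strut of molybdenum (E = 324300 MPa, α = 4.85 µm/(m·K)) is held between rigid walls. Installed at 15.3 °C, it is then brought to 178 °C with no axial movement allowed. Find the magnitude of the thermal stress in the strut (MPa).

E = 324300 MPa = 324.3 GPa.
ΔT = 162.7 K. Constrained thermal stress σ = E·α·ΔT = 324.3×10³ MPa × 4.85×10⁻⁶ × 162.7 = 256 MPa (compressive).

256 MPa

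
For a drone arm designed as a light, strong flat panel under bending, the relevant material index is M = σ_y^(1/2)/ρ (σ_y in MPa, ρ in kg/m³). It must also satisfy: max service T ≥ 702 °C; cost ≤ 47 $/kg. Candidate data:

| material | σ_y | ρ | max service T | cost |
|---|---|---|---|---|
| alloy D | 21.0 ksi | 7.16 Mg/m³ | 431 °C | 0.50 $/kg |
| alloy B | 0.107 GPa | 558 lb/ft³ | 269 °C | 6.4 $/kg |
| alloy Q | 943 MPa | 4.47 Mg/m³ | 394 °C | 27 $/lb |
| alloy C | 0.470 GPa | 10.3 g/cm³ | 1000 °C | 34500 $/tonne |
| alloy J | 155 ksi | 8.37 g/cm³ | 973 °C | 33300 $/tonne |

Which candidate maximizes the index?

Screen on constraints: max service T ≥ 702 °C; cost ≤ 47 $/kg. Survivors: alloy C, alloy J.
Convert each candidate to consistent units, then evaluate M:
  alloy C: σ_y = 470.0 MPa, ρ = 10300 kg/m³
  alloy J: σ_y = 1069 MPa, ρ = 8370 kg/m³
  alloy J: M = 3.91×10⁻³
  alloy C: M = 2.10×10⁻³
Highest index: alloy J.

alloy J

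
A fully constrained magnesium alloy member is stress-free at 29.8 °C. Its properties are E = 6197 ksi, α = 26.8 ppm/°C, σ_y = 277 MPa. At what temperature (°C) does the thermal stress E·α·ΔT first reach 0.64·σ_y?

E = 6197 ksi = 42.73 GPa.
E·α·ΔT = 177.3 MPa ⇒ ΔT = 177.3 / (42.73×10³ × 26.8×10⁻⁶) = 154.8 K.
T = 29.8 + 154.8 = 184.6 °C.

185 °C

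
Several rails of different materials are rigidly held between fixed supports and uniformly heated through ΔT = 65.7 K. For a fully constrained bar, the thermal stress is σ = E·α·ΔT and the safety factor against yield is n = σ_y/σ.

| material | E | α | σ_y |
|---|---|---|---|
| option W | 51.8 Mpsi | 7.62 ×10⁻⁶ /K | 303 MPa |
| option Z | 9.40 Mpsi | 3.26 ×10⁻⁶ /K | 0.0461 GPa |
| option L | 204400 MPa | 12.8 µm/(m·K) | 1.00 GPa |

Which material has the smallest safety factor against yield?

With everything in SI (GPa, ×10⁻⁶/K, MPa):
  option W: E = 357.1, α = 7.62, σ_y = 303.0 → σ = 179 MPa, n = 1.69
  option Z: E = 64.81, α = 3.26, σ_y = 46.10 → σ = 13.9 MPa, n = 3.32
  option L: E = 204.4, α = 12.8, σ_y = 1000 → σ = 172 MPa, n = 5.82
Smallest n: option W with n = 1.69.

option W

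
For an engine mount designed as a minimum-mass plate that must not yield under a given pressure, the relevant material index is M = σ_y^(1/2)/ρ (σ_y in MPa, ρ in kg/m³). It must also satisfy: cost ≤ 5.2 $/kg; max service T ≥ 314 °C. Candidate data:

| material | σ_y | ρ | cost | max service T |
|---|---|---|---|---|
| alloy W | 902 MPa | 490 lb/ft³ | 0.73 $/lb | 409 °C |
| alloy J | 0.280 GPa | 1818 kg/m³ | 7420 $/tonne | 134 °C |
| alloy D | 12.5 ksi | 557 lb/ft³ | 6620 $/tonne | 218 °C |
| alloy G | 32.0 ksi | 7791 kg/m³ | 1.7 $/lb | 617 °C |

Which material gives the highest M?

alloy W

Screen on constraints: cost ≤ 5.2 $/kg; max service T ≥ 314 °C. Survivors: alloy W, alloy G.
Normalizing units and computing the index:
  alloy W: σ_y = 902.0 MPa, ρ = 7849 kg/m³
  alloy G: σ_y = 220.6 MPa, ρ = 7791 kg/m³
  alloy W: M = 3.83×10⁻³
  alloy G: M = 1.91×10⁻³
Alloy W ranks first.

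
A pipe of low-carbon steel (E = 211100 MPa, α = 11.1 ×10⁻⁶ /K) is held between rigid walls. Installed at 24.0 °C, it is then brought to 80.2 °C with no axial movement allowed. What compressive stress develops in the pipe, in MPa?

132 MPa

E = 211100 MPa = 211.1 GPa.
ΔT = 56.20 K. Constrained thermal stress σ = E·α·ΔT = 211.1×10³ MPa × 11.1×10⁻⁶ × 56.20 = 132 MPa (compressive).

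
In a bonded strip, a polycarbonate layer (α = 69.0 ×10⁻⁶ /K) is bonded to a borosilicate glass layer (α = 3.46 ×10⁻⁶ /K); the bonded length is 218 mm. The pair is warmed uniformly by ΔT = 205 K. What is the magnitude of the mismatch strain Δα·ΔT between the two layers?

0.0134

Δα = |69.0 − 3.46|×10⁻⁶/K = 65.5×10⁻⁶/K.
Mismatch strain = Δα·ΔT = 65.5×10⁻⁶ × 205.0 = 0.0134.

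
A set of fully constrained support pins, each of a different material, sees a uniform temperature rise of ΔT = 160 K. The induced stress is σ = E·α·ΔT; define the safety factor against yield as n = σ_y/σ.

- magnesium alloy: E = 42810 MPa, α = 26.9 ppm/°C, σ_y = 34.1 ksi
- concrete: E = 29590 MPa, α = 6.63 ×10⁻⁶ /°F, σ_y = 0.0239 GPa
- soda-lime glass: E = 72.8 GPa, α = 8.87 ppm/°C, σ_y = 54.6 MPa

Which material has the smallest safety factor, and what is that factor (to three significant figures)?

Per material, after unit conversion:
  magnesium alloy: E = 42.81, α = 26.9, σ_y = 235.1 → σ = 184 MPa, n = 1.28
  concrete: E = 29.59, α = 11.9, σ_y = 23.90 → σ = 56.5 MPa, n = 0.423
  soda-lime glass: E = 72.80, α = 8.87, σ_y = 54.60 → σ = 103 MPa, n = 0.528
Smallest n: concrete with n = 0.423.

concrete, n = 0.423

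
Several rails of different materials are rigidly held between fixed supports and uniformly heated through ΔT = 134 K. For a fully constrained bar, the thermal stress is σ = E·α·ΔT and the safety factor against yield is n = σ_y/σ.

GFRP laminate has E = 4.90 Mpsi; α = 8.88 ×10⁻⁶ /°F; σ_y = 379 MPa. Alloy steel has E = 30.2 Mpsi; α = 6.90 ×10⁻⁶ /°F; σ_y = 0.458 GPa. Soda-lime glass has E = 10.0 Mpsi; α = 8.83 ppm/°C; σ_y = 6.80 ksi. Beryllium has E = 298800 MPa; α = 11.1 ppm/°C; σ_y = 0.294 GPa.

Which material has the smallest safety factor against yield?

In consistent units (E in GPa, α in ×10⁻⁶/K, σ_y in MPa):
  GFRP laminate: E = 33.78, α = 16.0, σ_y = 379.0 → σ = 72.4 MPa, n = 5.24
  alloy steel: E = 208.2, α = 12.4, σ_y = 458.0 → σ = 347 MPa, n = 1.32
  soda-lime glass: E = 68.95, α = 8.83, σ_y = 46.88 → σ = 81.6 MPa, n = 0.575
  beryllium: E = 298.8, α = 11.1, σ_y = 294.0 → σ = 444 MPa, n = 0.662
Soda-lime glass has the lowest safety factor, n = 0.575.

soda-lime glass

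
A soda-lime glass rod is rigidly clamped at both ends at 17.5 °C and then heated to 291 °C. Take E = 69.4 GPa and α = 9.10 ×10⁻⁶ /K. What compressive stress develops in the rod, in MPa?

ΔT = 273.5 K. Constrained thermal stress σ = E·α·ΔT = 69.40×10³ MPa × 9.10×10⁻⁶ × 273.5 = 173 MPa (compressive).

173 MPa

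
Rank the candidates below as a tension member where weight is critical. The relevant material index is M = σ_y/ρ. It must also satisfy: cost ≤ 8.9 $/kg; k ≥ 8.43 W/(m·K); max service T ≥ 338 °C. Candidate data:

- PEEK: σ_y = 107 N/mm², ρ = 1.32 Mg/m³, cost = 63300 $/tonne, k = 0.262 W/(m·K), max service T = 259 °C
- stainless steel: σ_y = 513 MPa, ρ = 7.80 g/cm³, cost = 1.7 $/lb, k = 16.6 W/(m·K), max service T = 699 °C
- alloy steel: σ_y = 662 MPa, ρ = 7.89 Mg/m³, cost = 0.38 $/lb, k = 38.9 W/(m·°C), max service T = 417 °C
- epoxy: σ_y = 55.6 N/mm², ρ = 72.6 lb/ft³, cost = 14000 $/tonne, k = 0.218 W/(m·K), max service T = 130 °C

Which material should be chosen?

alloy steel

Screen on constraints: cost ≤ 8.9 $/kg; k ≥ 8.43 W/(m·K); max service T ≥ 338 °C. Survivors: stainless steel, alloy steel.
Convert each candidate to consistent units, then evaluate M:
  stainless steel: σ_y = 513.0 MPa, ρ = 7800 kg/m³
  alloy steel: σ_y = 662.0 MPa, ρ = 7890 kg/m³
  alloy steel: M = 83.9 kN·m/kg
  stainless steel: M = 65.8 kN·m/kg
Highest index: alloy steel.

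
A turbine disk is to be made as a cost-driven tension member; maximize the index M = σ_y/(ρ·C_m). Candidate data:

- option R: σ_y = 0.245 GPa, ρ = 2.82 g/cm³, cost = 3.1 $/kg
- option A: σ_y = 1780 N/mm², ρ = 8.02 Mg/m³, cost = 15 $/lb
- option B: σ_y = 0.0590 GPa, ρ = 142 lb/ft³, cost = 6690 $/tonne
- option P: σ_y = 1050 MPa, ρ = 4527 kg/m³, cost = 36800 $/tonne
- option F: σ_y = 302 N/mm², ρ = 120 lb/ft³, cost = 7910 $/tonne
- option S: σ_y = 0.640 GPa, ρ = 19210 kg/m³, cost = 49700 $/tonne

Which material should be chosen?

In SI units:
  option R: σ_y = 245.0 MPa, ρ = 2820 kg/m³, cost = 3.100 $/kg
  option A: σ_y = 1780 MPa, ρ = 8020 kg/m³, cost = 33.07 $/kg
  option B: σ_y = 59.00 MPa, ρ = 2275 kg/m³, cost = 6.690 $/kg
  option P: σ_y = 1050 MPa, ρ = 4527 kg/m³, cost = 36.80 $/kg
  option F: σ_y = 302.0 MPa, ρ = 1922 kg/m³, cost = 7.910 $/kg
  option S: σ_y = 640.0 MPa, ρ = 19210 kg/m³, cost = 49.70 $/kg
  option R: M = 28.0 kN·m per $
  option F: M = 19.9 kN·m per $
  option A: M = 6.71 kN·m per $
  option P: M = 6.30 kN·m per $
  option B: M = 3.88 kN·m per $
  option S: M = 0.670 kN·m per $
Highest index: option R.

option R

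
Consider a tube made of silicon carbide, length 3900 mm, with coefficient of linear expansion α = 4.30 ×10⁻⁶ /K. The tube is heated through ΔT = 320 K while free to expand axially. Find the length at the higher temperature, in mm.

ΔL = α·L₀·ΔT = 4.30×10⁻⁶ × 3900 mm × 320.0 K = 5.37 mm.
L = L₀ + ΔL = 3900 + 5.37 = 3905.4 mm.

3905.4 mm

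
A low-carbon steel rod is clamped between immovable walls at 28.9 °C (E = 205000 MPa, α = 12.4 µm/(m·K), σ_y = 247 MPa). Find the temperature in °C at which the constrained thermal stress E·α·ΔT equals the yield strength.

E = 205000 MPa = 205.0 GPa.
E·α·ΔT = 247.0 MPa ⇒ ΔT = 247.0 / (205.0×10³ × 12.4×10⁻⁶) = 97.17 K.
T = 28.9 + 97.17 = 126.1 °C.

126 °C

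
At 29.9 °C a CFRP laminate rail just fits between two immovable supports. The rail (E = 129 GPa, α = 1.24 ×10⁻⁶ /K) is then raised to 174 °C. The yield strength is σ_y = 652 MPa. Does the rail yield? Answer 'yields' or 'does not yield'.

ΔT = 144.1 K. Constrained thermal stress σ = E·α·ΔT = 129.0×10³ MPa × 1.24×10⁻⁶ × 144.1 = 23.1 MPa (compressive).
Compare to σ_y = 652 MPa: σ < σ_y, so it does not yield.

does not yield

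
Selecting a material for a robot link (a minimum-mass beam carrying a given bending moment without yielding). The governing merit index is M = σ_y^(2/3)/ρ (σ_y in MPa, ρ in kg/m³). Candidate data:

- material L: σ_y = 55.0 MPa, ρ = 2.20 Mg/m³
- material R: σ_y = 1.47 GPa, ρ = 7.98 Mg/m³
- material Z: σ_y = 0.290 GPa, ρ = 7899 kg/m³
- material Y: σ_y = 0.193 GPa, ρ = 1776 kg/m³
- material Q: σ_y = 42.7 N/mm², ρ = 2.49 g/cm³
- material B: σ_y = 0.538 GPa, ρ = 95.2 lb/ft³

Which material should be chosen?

Normalizing units and computing the index:
  material L: σ_y = 55.00 MPa, ρ = 2200 kg/m³
  material R: σ_y = 1470 MPa, ρ = 7980 kg/m³
  material Z: σ_y = 290.0 MPa, ρ = 7899 kg/m³
  material Y: σ_y = 193.0 MPa, ρ = 1776 kg/m³
  material Q: σ_y = 42.70 MPa, ρ = 2490 kg/m³
  material B: σ_y = 538.0 MPa, ρ = 1525 kg/m³
  material B: M = 43.4×10⁻³
  material Y: M = 18.8×10⁻³
  material R: M = 16.2×10⁻³
  material L: M = 6.57×10⁻³
  material Z: M = 5.55×10⁻³
  material Q: M = 4.91×10⁻³
Material B has the largest M.

material B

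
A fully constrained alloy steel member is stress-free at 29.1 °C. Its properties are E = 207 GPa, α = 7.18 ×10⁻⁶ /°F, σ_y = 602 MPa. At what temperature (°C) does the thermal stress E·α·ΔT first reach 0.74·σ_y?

α = 7.18×10⁻⁶/°F × 9/5 = 12.9×10⁻⁶/K.
E·α·ΔT = 445.5 MPa ⇒ ΔT = 445.5 / (207.0×10³ × 12.9×10⁻⁶) = 166.5 K.
T = 29.1 + 166.5 = 195.6 °C.

196 °C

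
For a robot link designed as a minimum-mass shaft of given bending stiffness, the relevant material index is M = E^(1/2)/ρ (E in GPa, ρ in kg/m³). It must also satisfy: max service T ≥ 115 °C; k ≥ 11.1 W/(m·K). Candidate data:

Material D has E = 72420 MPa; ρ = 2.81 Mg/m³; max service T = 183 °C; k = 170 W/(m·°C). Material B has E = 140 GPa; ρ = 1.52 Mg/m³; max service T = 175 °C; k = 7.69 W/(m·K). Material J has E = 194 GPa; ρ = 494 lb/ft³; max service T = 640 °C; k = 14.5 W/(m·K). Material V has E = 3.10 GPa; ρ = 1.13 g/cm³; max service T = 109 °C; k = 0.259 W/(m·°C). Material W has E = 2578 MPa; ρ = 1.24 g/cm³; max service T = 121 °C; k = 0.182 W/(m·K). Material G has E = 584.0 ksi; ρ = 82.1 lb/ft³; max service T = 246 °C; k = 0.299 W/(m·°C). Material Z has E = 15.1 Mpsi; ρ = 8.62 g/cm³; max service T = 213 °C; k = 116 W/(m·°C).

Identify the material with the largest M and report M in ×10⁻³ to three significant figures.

Screen on constraints: max service T ≥ 115 °C; k ≥ 11.1 W/(m·K). Survivors: material D, material J, material Z.
Normalizing units and computing the index:
  material D: E = 72.42 GPa, ρ = 2810 kg/m³
  material J: E = 194.0 GPa, ρ = 7913 kg/m³
  material Z: E = 104.1 GPa, ρ = 8620 kg/m³
  material D: M = 3.03×10⁻³
  material J: M = 1.76×10⁻³
  material Z: M = 1.18×10⁻³
Material D has the largest M.

material D, M = 3.03×10⁻³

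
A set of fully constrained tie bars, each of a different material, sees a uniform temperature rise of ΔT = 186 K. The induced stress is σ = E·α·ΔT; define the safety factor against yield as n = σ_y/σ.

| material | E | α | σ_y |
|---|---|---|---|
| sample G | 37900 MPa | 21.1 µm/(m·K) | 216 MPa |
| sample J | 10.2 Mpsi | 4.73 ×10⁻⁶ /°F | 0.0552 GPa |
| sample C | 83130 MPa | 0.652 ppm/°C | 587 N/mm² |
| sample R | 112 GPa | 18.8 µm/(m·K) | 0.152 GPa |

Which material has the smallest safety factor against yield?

sample R

In consistent units (E in GPa, α in ×10⁻⁶/K, σ_y in MPa):
  sample G: E = 37.90, α = 21.1, σ_y = 216.0 → σ = 149 MPa, n = 1.45
  sample J: E = 70.33, α = 8.51, σ_y = 55.20 → σ = 111 MPa, n = 0.496
  sample C: E = 83.13, α = 0.652, σ_y = 587.0 → σ = 10.1 MPa, n = 58.2
  sample R: E = 112.0, α = 18.8, σ_y = 152.0 → σ = 392 MPa, n = 0.388
Smallest n: sample R with n = 0.388.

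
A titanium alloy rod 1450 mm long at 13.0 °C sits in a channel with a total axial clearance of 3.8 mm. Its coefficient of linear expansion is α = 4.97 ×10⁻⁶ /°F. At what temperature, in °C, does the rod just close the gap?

306 °C

α = 4.97×10⁻⁶/°F × 9/5 = 8.95×10⁻⁶/K.
α·L₀·ΔT = 3.8 mm ⇒ ΔT = 3.8 / (8.95×10⁻⁶ × 1450.0) = 292.9 K.
T = 13.0 + 292.9 = 305.9 °C.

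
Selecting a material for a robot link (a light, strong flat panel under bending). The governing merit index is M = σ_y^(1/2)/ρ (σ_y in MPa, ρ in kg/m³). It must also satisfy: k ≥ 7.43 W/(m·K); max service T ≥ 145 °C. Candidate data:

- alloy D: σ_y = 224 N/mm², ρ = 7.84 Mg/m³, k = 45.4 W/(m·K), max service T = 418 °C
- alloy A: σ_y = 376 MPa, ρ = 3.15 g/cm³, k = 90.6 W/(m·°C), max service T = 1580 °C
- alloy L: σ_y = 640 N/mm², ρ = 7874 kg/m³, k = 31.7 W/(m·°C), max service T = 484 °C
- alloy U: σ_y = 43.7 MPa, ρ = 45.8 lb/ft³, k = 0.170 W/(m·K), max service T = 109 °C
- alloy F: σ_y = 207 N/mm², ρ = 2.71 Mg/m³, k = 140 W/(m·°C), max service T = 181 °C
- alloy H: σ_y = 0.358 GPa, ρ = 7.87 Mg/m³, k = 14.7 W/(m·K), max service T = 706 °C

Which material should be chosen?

alloy A

Screen on constraints: k ≥ 7.43 W/(m·K); max service T ≥ 145 °C. Survivors: alloy D, alloy A, alloy L, alloy F, alloy H.
Convert each candidate to consistent units, then evaluate M:
  alloy D: σ_y = 224.0 MPa, ρ = 7840 kg/m³
  alloy A: σ_y = 376.0 MPa, ρ = 3150 kg/m³
  alloy L: σ_y = 640.0 MPa, ρ = 7874 kg/m³
  alloy F: σ_y = 207.0 MPa, ρ = 2710 kg/m³
  alloy H: σ_y = 358.0 MPa, ρ = 7870 kg/m³
  alloy A: M = 6.16×10⁻³
  alloy F: M = 5.31×10⁻³
  alloy L: M = 3.21×10⁻³
  alloy H: M = 2.40×10⁻³
  alloy D: M = 1.91×10⁻³
Highest index: alloy A.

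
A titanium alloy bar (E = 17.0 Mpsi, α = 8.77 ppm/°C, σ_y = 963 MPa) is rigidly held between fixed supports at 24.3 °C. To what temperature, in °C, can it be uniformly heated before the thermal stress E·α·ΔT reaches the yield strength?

E = 17.0 Mpsi = 117.2 GPa.
E·α·ΔT = 963.0 MPa ⇒ ΔT = 963.0 / (117.2×10³ × 8.77×10⁻⁶) = 936.8 K.
T = 24.3 + 936.8 = 961.1 °C.

961 °C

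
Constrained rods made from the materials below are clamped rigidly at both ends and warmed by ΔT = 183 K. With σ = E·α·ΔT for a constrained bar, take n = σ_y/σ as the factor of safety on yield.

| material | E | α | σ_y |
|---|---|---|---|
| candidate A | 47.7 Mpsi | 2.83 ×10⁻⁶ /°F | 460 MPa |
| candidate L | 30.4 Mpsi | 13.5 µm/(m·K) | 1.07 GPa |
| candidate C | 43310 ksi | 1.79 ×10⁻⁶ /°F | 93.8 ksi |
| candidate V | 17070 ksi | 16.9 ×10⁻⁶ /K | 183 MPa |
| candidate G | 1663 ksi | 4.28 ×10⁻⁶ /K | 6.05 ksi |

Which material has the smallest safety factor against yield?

candidate V

Per material, after unit conversion:
  candidate A: E = 328.9, α = 5.09, σ_y = 460.0 → σ = 307 MPa, n = 1.50
  candidate L: E = 209.6, α = 13.5, σ_y = 1070 → σ = 518 MPa, n = 2.07
  candidate C: E = 298.6, α = 3.22, σ_y = 646.7 → σ = 176 MPa, n = 3.67
  candidate V: E = 117.7, α = 16.9, σ_y = 183.0 → σ = 364 MPa, n = 0.503
  candidate G: E = 11.47, α = 4.28, σ_y = 41.71 → σ = 8.98 MPa, n = 4.64
Candidate V has the lowest safety factor, n = 0.503.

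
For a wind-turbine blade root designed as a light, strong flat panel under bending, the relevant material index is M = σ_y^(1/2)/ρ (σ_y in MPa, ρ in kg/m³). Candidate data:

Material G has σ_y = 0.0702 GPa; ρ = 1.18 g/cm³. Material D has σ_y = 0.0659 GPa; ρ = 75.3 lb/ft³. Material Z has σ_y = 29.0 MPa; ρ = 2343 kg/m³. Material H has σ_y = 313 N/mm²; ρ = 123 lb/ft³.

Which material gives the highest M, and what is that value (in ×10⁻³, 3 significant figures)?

material H, M = 8.98×10⁻³

Convert each candidate to consistent units, then evaluate M:
  material G: σ_y = 70.20 MPa, ρ = 1180 kg/m³
  material D: σ_y = 65.90 MPa, ρ = 1206 kg/m³
  material Z: σ_y = 29.00 MPa, ρ = 2343 kg/m³
  material H: σ_y = 313.0 MPa, ρ = 1970 kg/m³
  material H: M = 8.98×10⁻³
  material G: M = 7.10×10⁻³
  material D: M = 6.73×10⁻³
  material Z: M = 2.30×10⁻³
Material H ranks first.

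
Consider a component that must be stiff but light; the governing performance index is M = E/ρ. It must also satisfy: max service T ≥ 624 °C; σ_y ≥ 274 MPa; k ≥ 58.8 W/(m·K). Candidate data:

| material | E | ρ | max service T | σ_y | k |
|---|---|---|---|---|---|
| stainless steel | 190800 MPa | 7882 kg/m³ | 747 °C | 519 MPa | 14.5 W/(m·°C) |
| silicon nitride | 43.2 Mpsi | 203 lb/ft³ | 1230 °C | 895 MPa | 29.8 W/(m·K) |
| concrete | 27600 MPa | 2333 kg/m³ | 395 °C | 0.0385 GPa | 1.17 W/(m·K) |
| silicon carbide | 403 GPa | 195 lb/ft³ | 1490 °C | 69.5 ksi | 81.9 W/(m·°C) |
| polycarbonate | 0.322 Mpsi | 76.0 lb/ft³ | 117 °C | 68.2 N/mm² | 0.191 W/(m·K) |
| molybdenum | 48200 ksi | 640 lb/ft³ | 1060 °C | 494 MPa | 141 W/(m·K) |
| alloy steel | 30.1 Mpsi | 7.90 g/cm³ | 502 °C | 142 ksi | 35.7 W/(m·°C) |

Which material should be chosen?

Screen on constraints: max service T ≥ 624 °C; σ_y ≥ 274 MPa; k ≥ 58.8 W/(m·K). Survivors: silicon carbide, molybdenum.
In SI units:
  silicon carbide: E = 403.0 GPa, ρ = 3124 kg/m³
  molybdenum: E = 332.3 GPa, ρ = 10250 kg/m³
  silicon carbide: M = 129 MN·m/kg
  molybdenum: M = 32.4 MN·m/kg
Silicon carbide has the largest M.

silicon carbide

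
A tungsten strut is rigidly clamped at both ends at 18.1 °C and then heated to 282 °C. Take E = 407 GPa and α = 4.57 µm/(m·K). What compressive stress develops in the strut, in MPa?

ΔT = 263.9 K. Constrained thermal stress σ = E·α·ΔT = 407.0×10³ MPa × 4.57×10⁻⁶ × 263.9 = 491 MPa (compressive).

491 MPa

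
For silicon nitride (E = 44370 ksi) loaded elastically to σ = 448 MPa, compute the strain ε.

1.46×10⁻³

E = 44370 ksi = 305.9 GPa = 305900 MPa.
ε = σ/E = 448 / 305900 = 1.46×10⁻³.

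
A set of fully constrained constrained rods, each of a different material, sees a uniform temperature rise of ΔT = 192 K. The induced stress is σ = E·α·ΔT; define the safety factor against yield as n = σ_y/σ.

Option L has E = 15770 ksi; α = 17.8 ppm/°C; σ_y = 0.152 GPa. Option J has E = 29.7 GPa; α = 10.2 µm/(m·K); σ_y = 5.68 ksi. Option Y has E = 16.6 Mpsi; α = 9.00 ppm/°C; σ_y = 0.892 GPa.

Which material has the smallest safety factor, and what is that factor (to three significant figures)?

option L, n = 0.409

With everything in SI (GPa, ×10⁻⁶/K, MPa):
  option L: E = 108.7, α = 17.8, σ_y = 152.0 → σ = 372 MPa, n = 0.409
  option J: E = 29.70, α = 10.2, σ_y = 39.16 → σ = 58.2 MPa, n = 0.673
  option Y: E = 114.5, α = 9.00, σ_y = 892.0 → σ = 198 MPa, n = 4.51
Option L has the lowest safety factor, n = 0.409.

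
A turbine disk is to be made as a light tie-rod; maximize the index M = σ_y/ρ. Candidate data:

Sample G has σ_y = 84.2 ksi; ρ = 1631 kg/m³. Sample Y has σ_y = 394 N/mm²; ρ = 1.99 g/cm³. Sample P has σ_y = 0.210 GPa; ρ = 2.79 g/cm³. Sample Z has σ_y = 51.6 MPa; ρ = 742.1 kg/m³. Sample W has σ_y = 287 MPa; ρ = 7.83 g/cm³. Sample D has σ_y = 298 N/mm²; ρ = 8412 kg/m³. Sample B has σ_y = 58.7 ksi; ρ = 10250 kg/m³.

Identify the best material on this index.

After converting to SI:
  sample G: σ_y = 580.5 MPa, ρ = 1631 kg/m³
  sample Y: σ_y = 394.0 MPa, ρ = 1990 kg/m³
  sample P: σ_y = 210.0 MPa, ρ = 2790 kg/m³
  sample Z: σ_y = 51.60 MPa, ρ = 742.1 kg/m³
  sample W: σ_y = 287.0 MPa, ρ = 7830 kg/m³
  sample D: σ_y = 298.0 MPa, ρ = 8412 kg/m³
  sample B: σ_y = 404.7 MPa, ρ = 10250 kg/m³
  sample G: M = 356 kN·m/kg
  sample Y: M = 198 kN·m/kg
  sample P: M = 75.3 kN·m/kg
  sample Z: M = 69.5 kN·m/kg
  sample B: M = 39.5 kN·m/kg
  sample W: M = 36.7 kN·m/kg
  sample D: M = 35.4 kN·m/kg
Highest index: sample G.

sample G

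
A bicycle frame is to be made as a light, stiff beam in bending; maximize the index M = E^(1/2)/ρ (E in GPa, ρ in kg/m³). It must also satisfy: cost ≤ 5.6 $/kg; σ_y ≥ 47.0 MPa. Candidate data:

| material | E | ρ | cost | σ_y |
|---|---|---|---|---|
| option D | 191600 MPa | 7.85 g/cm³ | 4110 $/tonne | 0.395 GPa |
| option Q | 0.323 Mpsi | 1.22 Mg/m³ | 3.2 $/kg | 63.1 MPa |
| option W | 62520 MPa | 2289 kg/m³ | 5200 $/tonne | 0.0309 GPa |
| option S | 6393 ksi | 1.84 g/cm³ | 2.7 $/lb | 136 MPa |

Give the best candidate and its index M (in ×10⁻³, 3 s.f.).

Screen on constraints: cost ≤ 5.6 $/kg; σ_y ≥ 47.0 MPa. Survivors: option D, option Q.
In SI units:
  option D: E = 191.6 GPa, ρ = 7850 kg/m³
  option Q: E = 2.227 GPa, ρ = 1220 kg/m³
  option D: M = 1.76×10⁻³
  option Q: M = 1.22×10⁻³
Option D has the largest M.

option D, M = 1.76×10⁻³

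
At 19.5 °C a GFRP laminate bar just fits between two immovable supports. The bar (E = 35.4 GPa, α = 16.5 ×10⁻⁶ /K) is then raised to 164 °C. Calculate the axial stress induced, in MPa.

ΔT = 144.5 K. Constrained thermal stress σ = E·α·ΔT = 35.40×10³ MPa × 16.5×10⁻⁶ × 144.5 = 84.4 MPa (compressive).

84.4 MPa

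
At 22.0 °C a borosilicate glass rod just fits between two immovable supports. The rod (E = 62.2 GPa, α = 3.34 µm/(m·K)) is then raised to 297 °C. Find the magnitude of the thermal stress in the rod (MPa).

57.1 MPa

ΔT = 275.0 K. Constrained thermal stress σ = E·α·ΔT = 62.20×10³ MPa × 3.34×10⁻⁶ × 275.0 = 57.1 MPa (compressive).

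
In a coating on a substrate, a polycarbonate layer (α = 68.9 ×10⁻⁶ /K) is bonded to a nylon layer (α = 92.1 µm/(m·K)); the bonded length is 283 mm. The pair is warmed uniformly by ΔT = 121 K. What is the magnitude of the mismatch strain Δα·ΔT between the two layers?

Δα = |68.9 − 92.1|×10⁻⁶/K = 23.2×10⁻⁶/K.
Mismatch strain = Δα·ΔT = 23.2×10⁻⁶ × 121.0 = 2.81×10⁻³.

2.81×10⁻³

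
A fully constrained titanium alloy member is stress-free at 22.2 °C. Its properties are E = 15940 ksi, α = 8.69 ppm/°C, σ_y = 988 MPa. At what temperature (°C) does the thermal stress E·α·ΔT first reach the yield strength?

E = 15940 ksi = 109.9 GPa.
E·α·ΔT = 988.0 MPa ⇒ ΔT = 988.0 / (109.9×10³ × 8.69×10⁻⁶) = 1034 K.
T = 22.2 + 1034 = 1057 °C.

1060 °C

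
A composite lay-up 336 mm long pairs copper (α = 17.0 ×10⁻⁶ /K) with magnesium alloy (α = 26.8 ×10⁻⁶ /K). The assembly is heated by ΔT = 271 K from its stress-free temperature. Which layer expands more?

α(copper) = 17.0×10⁻⁶/K vs α(magnesium alloy) = 26.8×10⁻⁶/K.
Higher α expands more for the same ΔT: magnesium alloy.

magnesium alloy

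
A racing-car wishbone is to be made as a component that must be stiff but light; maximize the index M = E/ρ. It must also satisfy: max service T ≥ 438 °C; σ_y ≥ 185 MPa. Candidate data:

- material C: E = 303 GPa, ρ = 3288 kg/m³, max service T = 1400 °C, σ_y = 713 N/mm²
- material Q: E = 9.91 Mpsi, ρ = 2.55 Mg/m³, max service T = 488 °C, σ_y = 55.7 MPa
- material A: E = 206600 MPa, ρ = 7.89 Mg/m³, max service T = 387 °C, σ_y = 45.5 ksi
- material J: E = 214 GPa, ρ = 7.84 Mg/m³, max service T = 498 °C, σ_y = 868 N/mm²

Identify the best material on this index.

Screen on constraints: max service T ≥ 438 °C; σ_y ≥ 185 MPa. Survivors: material C, material J.
Putting every candidate on a common basis:
  material C: E = 303.0 GPa, ρ = 3288 kg/m³
  material J: E = 214.0 GPa, ρ = 7840 kg/m³
  material C: M = 92.2 MN·m/kg
  material J: M = 27.3 MN·m/kg
The maximum is for material C.

material C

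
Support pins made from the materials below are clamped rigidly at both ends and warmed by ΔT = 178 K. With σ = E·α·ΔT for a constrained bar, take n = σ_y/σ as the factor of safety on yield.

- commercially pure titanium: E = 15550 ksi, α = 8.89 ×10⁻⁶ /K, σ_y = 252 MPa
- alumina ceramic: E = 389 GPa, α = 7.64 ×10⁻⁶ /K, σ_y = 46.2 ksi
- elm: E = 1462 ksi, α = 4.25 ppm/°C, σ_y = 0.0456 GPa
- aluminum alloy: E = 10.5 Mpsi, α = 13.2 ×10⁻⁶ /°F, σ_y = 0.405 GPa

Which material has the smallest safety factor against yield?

Per material, after unit conversion:
  commercially pure titanium: E = 107.2, α = 8.89, σ_y = 252.0 → σ = 170 MPa, n = 1.49
  alumina ceramic: E = 389.0, α = 7.64, σ_y = 318.5 → σ = 529 MPa, n = 0.602
  elm: E = 10.08, α = 4.25, σ_y = 45.60 → σ = 7.63 MPa, n = 5.98
  aluminum alloy: E = 72.39, α = 23.8, σ_y = 405.0 → σ = 306 MPa, n = 1.32
Smallest n: alumina ceramic with n = 0.602.

alumina ceramic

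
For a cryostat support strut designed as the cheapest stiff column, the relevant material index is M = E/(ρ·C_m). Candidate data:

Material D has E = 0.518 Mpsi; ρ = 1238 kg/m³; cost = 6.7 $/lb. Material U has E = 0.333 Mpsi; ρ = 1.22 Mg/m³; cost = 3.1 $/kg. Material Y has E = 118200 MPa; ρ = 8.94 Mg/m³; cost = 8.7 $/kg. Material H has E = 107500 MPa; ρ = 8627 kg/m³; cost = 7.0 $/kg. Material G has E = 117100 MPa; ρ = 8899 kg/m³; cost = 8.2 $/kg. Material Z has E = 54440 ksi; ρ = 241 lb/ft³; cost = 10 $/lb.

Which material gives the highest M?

In SI units:
  material D: E = 3.571 GPa, ρ = 1238 kg/m³, cost = 14.77 $/kg
  material U: E = 2.296 GPa, ρ = 1220 kg/m³, cost = 3.100 $/kg
  material Y: E = 118.2 GPa, ρ = 8940 kg/m³, cost = 8.700 $/kg
  material H: E = 107.5 GPa, ρ = 8627 kg/m³, cost = 7.000 $/kg
  material G: E = 117.1 GPa, ρ = 8899 kg/m³, cost = 8.200 $/kg
  material Z: E = 375.4 GPa, ρ = 3860 kg/m³, cost = 22.05 $/kg
  material Z: M = 4.41 MN·m per $
  material H: M = 1.78 MN·m per $
  material G: M = 1.60 MN·m per $
  material Y: M = 1.52 MN·m per $
  material U: M = 0.607 MN·m per $
  material D: M = 0.195 MN·m per $
Highest index: material Z.

material Z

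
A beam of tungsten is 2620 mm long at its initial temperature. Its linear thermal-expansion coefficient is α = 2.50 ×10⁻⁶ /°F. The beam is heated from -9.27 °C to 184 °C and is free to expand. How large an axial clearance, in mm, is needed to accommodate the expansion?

Convert α: 2.50×10⁻⁶/°F × (9/5) = 4.50×10⁻⁶/K.
ΔT = 184 − (-9.27) = 193.3 K.
ΔL = α·L₀·ΔT = 4.50×10⁻⁶ × 2620 mm × 193.3 K = 2.28 mm.

2.28 mm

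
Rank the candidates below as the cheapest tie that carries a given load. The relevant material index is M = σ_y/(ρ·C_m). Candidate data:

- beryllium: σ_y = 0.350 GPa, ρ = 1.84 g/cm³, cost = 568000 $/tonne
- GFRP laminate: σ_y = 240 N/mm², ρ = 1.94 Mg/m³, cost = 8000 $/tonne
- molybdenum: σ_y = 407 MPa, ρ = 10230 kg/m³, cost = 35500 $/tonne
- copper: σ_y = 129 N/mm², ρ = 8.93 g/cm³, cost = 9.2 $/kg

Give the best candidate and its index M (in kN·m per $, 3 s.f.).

After converting to SI:
  beryllium: σ_y = 350.0 MPa, ρ = 1840 kg/m³, cost = 568.0 $/kg
  GFRP laminate: σ_y = 240.0 MPa, ρ = 1940 kg/m³, cost = 8.000 $/kg
  molybdenum: σ_y = 407.0 MPa, ρ = 10230 kg/m³, cost = 35.50 $/kg
  copper: σ_y = 129.0 MPa, ρ = 8930 kg/m³, cost = 9.200 $/kg
  GFRP laminate: M = 15.5 kN·m per $
  copper: M = 1.57 kN·m per $
  molybdenum: M = 1.12 kN·m per $
  beryllium: M = 0.335 kN·m per $
The maximum is for GFRP laminate.

GFRP laminate, M = 15.5 kN·m per $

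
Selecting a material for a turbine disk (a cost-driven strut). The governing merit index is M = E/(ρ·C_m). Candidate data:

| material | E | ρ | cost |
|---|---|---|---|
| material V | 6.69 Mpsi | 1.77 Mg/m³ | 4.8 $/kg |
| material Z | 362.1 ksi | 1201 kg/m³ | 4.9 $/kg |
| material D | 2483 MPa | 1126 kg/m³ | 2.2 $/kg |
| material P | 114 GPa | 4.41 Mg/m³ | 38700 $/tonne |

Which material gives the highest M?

In SI units:
  material V: E = 46.13 GPa, ρ = 1770 kg/m³, cost = 4.800 $/kg
  material Z: E = 2.497 GPa, ρ = 1201 kg/m³, cost = 4.900 $/kg
  material D: E = 2.483 GPa, ρ = 1126 kg/m³, cost = 2.200 $/kg
  material P: E = 114.0 GPa, ρ = 4410 kg/m³, cost = 38.70 $/kg
  material V: M = 5.43 MN·m per $
  material D: M = 1.00 MN·m per $
  material P: M = 0.668 MN·m per $
  material Z: M = 0.424 MN·m per $
Material V ranks first.

material V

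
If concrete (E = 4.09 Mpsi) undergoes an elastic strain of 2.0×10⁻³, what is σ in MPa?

E = 4.09 Mpsi = 28.20 GPa.
σ = E·ε = 28200 MPa × 2.0×10⁻³ = 56.4 MPa.

56.4 MPa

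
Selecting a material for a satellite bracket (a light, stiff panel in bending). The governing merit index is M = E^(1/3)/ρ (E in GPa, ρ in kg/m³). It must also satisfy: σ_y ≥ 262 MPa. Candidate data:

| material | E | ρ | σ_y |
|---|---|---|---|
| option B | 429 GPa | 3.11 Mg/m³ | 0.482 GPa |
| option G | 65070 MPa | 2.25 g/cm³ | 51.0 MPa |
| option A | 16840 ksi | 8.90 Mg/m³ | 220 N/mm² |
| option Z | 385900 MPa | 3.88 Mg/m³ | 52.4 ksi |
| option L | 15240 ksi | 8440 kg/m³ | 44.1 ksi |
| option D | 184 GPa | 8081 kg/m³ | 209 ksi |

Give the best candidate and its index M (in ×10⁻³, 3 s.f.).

Screen on constraints: σ_y ≥ 262 MPa. Survivors: option B, option Z, option L, option D.
In SI units:
  option B: E = 429.0 GPa, ρ = 3110 kg/m³
  option Z: E = 385.9 GPa, ρ = 3880 kg/m³
  option L: E = 105.1 GPa, ρ = 8440 kg/m³
  option D: E = 184.0 GPa, ρ = 8081 kg/m³
  option B: M = 2.43×10⁻³
  option Z: M = 1.88×10⁻³
  option D: M = 0.704×10⁻³
  option L: M = 0.559×10⁻³
The maximum is for option B.

option B, M = 2.43×10⁻³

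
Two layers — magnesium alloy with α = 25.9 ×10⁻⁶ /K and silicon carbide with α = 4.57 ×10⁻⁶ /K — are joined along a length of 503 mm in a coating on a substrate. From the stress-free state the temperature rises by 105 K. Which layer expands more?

α(magnesium alloy) = 25.9×10⁻⁶/K vs α(silicon carbide) = 4.57×10⁻⁶/K.
Higher α expands more for the same ΔT: magnesium alloy.

magnesium alloy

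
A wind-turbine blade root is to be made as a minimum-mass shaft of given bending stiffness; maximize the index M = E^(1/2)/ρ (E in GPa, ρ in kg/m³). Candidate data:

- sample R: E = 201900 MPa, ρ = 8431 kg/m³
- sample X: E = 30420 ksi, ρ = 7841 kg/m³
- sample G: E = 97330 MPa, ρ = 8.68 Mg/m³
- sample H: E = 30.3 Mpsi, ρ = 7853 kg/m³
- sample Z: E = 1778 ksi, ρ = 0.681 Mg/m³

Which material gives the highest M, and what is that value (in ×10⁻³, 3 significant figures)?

After converting to SI:
  sample R: E = 201.9 GPa, ρ = 8431 kg/m³
  sample X: E = 209.7 GPa, ρ = 7841 kg/m³
  sample G: E = 97.33 GPa, ρ = 8680 kg/m³
  sample H: E = 208.9 GPa, ρ = 7853 kg/m³
  sample Z: E = 12.26 GPa, ρ = 681.0 kg/m³
  sample Z: M = 5.14×10⁻³
  sample X: M = 1.85×10⁻³
  sample H: M = 1.84×10⁻³
  sample R: M = 1.69×10⁻³
  sample G: M = 1.14×10⁻³
The maximum is for sample Z.

sample Z, M = 5.14×10⁻³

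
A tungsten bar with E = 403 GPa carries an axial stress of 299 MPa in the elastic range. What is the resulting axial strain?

ε = σ/E = 299 / 403000 = 7.42×10⁻⁴.

7.42×10⁻⁴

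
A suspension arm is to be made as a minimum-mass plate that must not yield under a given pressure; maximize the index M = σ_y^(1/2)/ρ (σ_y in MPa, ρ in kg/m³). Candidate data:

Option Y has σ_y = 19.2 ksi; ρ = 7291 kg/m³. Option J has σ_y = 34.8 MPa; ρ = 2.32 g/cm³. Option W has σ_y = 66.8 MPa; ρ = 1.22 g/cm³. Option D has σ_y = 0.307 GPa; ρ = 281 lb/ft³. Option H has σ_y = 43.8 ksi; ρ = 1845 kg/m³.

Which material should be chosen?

option H

Normalizing units and computing the index:
  option Y: σ_y = 132.4 MPa, ρ = 7291 kg/m³
  option J: σ_y = 34.80 MPa, ρ = 2320 kg/m³
  option W: σ_y = 66.80 MPa, ρ = 1220 kg/m³
  option D: σ_y = 307.0 MPa, ρ = 4501 kg/m³
  option H: σ_y = 302.0 MPa, ρ = 1845 kg/m³
  option H: M = 9.42×10⁻³
  option W: M = 6.70×10⁻³
  option D: M = 3.89×10⁻³
  option J: M = 2.54×10⁻³
  option Y: M = 1.58×10⁻³
Option H ranks first.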